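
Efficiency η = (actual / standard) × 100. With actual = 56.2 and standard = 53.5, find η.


Efficiency = (actual / standard) × 100
= (56.2 / 53.5) × 100
= 105.0%


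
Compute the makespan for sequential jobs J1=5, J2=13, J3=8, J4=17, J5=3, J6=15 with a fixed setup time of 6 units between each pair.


Makespan = Σ processing + (n-1) × setup
= (5 + 13 + 8 + 17 + 3 + 15) + (6-1)×6
= 61 + 30
= 91 time units


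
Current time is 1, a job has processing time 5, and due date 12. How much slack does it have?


Slack = due - current_time - processing
= 12 - 1 - 5
= 6


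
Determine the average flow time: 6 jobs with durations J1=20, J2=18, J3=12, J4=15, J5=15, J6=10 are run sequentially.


Completion times:
  J1: completes at 20
  J2: completes at 38
  J3: completes at 50
  J4: completes at 65
  J5: completes at 80
  J6: completes at 90
Sum = 343
Average = 343/6
= 57.17


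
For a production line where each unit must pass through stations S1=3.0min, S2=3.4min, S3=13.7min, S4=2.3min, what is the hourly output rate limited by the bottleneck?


Bottleneck = longest station time
Station times: [3.0, 3.4, 13.7, 2.3]
Max = 13.7 min
Rate = 60 / 13.7
= 4.38 units/hour (bottleneck: 13.7min)


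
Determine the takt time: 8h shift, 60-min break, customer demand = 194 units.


Available = 8×60 - 60 = 420 min
Takt time = 420 / 194
= 2.16 min/unit


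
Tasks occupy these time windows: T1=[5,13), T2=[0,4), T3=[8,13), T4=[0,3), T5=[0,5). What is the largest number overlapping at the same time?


Check each time point for overlaps:
  t=0: 3 tasks active (T2, T4, T5)
Max concurrent = 3


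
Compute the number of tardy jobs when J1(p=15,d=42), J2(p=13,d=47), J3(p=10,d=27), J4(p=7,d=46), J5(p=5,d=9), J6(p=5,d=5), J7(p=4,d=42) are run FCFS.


Completion vs due date:
  J1: C=15, d=42 → on time
  J2: C=28, d=47 → on time
  J3: C=38, d=27 → TARDY
  J4: C=45, d=46 → on time
  J5: C=50, d=9 → TARDY
  J6: C=55, d=5 → TARDY
  J7: C=59, d=42 → TARDY
Tardy jobs: J3, J5, J6, J7
Count = 4


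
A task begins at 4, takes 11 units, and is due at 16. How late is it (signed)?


Completion = 4 + 11 = 15
Lateness = C - d = 15 - 16
= -1


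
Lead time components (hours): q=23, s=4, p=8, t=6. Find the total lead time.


Lead time = queue + setup + processing + transit
= 23 + 4 + 8 + 6
= 41 hours


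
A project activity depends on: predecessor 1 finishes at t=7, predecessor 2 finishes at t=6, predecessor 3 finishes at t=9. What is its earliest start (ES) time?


ES = max of all predecessor completion times
Predecessors: [7, 6, 9]
ES = max(7, 6, 9)
= 9


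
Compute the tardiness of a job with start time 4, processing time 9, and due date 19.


Completion = start + processing = 4 + 9 = 13
Tardiness = max(0, C - d) = max(0, 13 - 19)
= max(0, -6)
= 0


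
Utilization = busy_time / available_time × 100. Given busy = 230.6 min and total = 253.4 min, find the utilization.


Utilization = busy / total × 100
= 230.6 / 253.4 × 100
= 91.0%


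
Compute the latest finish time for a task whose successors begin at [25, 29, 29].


LF = min of all successor start times
Successors start at: [25, 29, 29]
LF = min(25, 29, 29)
= 25


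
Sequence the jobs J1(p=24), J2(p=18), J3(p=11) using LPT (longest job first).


LPT: sort by longest processing time first
  J1: p=24
  J2: p=18
  J3: p=11
Order: J1 → J2 → J3


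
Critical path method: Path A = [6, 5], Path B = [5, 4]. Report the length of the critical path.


Path A: 6 + 5 = 11
Path B: 5 + 4 = 9
Critical path = longest = max(11, 9)
= 11 (Path A)


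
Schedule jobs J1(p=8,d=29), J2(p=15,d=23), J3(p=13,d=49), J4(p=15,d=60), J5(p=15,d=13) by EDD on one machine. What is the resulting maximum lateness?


EDD order: J5 → J2 → J1 → J3 → J4
Completion and lateness:
  J5: C=15, d=13, L=15-13=2
  J2: C=30, d=23, L=30-23=7
  J1: C=38, d=29, L=38-29=9
  J3: C=51, d=49, L=51-49=2
  J4: C=66, d=60, L=66-60=6
Lmax = max(2, 7, 9, 2, 6)
= 9


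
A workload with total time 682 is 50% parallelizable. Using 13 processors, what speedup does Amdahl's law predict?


Amdahl's law: T_p = T × ((1-p) + p/N)
= 682 × ((1-0.5) + 0.5/13)
= 682 × (0.50 + 0.0385)
= 682 × 0.5385
= 367.23
Speedup = 682/367.23
= 1.86×


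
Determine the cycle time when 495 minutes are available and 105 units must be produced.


Cycle time = available time / demand
= 495 / 105
= 4.71 min/unit


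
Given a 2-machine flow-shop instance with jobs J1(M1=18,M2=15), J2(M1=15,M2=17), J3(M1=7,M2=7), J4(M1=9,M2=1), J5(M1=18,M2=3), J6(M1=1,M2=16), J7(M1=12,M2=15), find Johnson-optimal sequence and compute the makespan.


Johnson's rule:
Group 1 (M1≤M2, sort by M1): ['J6', 'J3', 'J7', 'J2']
Group 2 (M1>M2, sort desc M2): ['J1', 'J5', 'J4']
Sequence: J6 → J3 → J7 → J2 → J1 → J5 → J4
Makespan calculation:
  J6: M1 done=1, M2 done=17
  J3: M1 done=8, M2 done=24
  J7: M1 done=20, M2 done=39
  J2: M1 done=35, M2 done=56
  J1: M1 done=53, M2 done=71
  J5: M1 done=71, M2 done=74
  J4: M1 done=80, M2 done=81
= Sequence: J6 → J3 → J7 → J2 → J1 → J5 → J4, Makespan: 81


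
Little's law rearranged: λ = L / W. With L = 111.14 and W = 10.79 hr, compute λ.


Little's law: L = λW → λ = L / W
= 111.14 / 10.79
= 10.30 per hour


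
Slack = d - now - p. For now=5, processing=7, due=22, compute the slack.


Slack = due - current_time - processing
= 22 - 5 - 7
= 10


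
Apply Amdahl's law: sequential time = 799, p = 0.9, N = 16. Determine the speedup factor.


Amdahl's law: T_p = T × ((1-p) + p/N)
= 799 × ((1-0.9) + 0.9/16)
= 799 × (0.10 + 0.0563)
= 799 × 0.1562
= 124.84
Speedup = 799/124.84
= 6.40×


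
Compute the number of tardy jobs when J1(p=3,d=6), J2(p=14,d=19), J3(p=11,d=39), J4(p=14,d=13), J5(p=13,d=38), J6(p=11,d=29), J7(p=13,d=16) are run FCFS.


Completion vs due date:
  J1: C=3, d=6 → on time
  J2: C=17, d=19 → on time
  J3: C=28, d=39 → on time
  J4: C=42, d=13 → TARDY
  J5: C=55, d=38 → TARDY
  J6: C=66, d=29 → TARDY
  J7: C=79, d=16 → TARDY
Tardy jobs: J4, J5, J6, J7
Count = 4


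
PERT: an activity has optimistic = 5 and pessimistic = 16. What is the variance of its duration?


σ² = ((p - o) / 6)² = (p - o)² / 36
= (16 - 5)² / 36
= 11² / 36
= 121 / 36
= 3.3611


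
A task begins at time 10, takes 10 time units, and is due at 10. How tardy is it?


Completion = start + processing = 10 + 10 = 20
Tardiness = max(0, C - d) = max(0, 20 - 10)
= max(0, 10)
= 10


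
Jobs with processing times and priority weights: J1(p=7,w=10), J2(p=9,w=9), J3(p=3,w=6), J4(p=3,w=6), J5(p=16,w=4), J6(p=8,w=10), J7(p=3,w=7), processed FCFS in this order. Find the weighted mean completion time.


Completion times:
  J1: C=7, w×C=10×7=70
  J2: C=16, w×C=9×16=144
  J3: C=19, w×C=6×19=114
  J4: C=22, w×C=6×22=132
  J5: C=38, w×C=4×38=152
  J6: C=46, w×C=10×46=460
  J7: C=49, w×C=7×49=343
Sum w×C = 1415
Sum w = 52
Weighted avg = 1415/52
= 27.21


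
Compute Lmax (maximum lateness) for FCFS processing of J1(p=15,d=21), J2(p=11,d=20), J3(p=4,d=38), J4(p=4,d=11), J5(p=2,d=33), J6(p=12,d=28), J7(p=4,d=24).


Lateness per job (L = C - d):
  J1: C=15, d=21, L=-6
  J2: C=26, d=20, L=6
  J3: C=30, d=38, L=-8
  J4: C=34, d=11, L=23
  J5: C=36, d=33, L=3
  J6: C=48, d=28, L=20
  J7: C=52, d=24, L=28
Lmax = max(-6, 6, -8, 23, 3, 20, 28)
= 28


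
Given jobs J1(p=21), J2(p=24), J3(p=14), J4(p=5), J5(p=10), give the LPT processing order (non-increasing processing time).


LPT: sort by longest processing time first
  J2: p=24
  J1: p=21
  J3: p=14
  J5: p=10
  J4: p=5
Order: J2 → J1 → J3 → J5 → J4


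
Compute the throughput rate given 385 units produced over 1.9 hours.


Throughput = units / time
= 385 / 1.9
= 202.6 units/hour


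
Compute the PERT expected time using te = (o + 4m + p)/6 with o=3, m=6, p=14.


te = (o + 4m + p) / 6
= (3 + 4×6 + 14) / 6
= (3 + 24 + 14) / 6
= 41 / 6
= 6.83


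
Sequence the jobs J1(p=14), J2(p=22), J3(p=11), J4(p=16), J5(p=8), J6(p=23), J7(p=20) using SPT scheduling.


SPT: sort by shortest processing time
  J5: p=8
  J3: p=11
  J1: p=14
  J4: p=16
  J7: p=20
  J2: p=22
  J6: p=23
Order: J5 → J3 → J1 → J4 → J7 → J2 → J6


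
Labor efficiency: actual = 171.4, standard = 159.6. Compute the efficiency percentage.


Efficiency = (actual / standard) × 100
= (171.4 / 159.6) × 100
= 107.4%


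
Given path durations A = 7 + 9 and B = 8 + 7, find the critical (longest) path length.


Path A: 7 + 9 = 16
Path B: 8 + 7 = 15
Critical path = longest = max(16, 15)
= 16 (Path A)


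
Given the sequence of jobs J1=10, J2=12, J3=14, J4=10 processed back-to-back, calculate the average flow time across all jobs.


Completion times:
  J1: completes at 10
  J2: completes at 22
  J3: completes at 36
  J4: completes at 46
Sum = 114
Average = 114/4
= 28.50


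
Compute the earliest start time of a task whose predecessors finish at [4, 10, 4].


ES = max of all predecessor completion times
Predecessors: [4, 10, 4]
ES = max(4, 10, 4)
= 10


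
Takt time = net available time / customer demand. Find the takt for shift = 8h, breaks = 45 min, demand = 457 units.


Available = 8×60 - 45 = 435 min
Takt time = 435 / 457
= 0.95 min/unit


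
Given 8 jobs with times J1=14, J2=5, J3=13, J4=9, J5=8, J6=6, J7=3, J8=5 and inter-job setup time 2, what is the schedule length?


Makespan = Σ processing + (n-1) × setup
= (14 + 5 + 13 + 9 + 8 + 6 + 3 + 5) + (8-1)×2
= 63 + 14
= 77 time units


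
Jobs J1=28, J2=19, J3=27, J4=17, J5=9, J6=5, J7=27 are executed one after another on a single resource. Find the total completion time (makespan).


Sequential makespan: sum all processing times
= 28 + 19 + 27 + 17 + 9 + 5 + 27
= 132 time units


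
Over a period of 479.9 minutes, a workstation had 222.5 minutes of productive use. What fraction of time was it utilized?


Utilization = busy / total × 100
= 222.5 / 479.9 × 100
= 46.4%


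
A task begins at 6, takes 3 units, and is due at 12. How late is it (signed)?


Completion = 6 + 3 = 9
Lateness = C - d = 9 - 12
= -3


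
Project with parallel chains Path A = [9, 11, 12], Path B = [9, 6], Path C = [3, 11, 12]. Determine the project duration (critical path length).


Path A: 9 + 11 + 12 = 32
Path B: 9 + 6 = 15
Path C: 3 + 11 + 12 = 26
Critical path = longest = max(32, 15, 26)
= 32 (Path A)


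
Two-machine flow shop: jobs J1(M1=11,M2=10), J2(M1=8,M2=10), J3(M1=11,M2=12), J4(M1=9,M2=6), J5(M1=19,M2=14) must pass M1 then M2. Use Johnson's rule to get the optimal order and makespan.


Johnson's rule:
Group 1 (M1≤M2, sort by M1): ['J2', 'J3']
Group 2 (M1>M2, sort desc M2): ['J5', 'J1', 'J4']
Sequence: J2 → J3 → J5 → J1 → J4
Makespan calculation:
  J2: M1 done=8, M2 done=18
  J3: M1 done=19, M2 done=31
  J5: M1 done=38, M2 done=52
  J1: M1 done=49, M2 done=62
  J4: M1 done=58, M2 done=68
= Sequence: J2 → J3 → J5 → J1 → J4, Makespan: 68


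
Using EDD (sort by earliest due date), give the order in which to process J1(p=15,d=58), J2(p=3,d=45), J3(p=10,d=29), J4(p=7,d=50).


EDD: sort by earliest due date
  J3: d=29, p=10
  J2: d=45, p=3
  J4: d=50, p=7
  J1: d=58, p=15
Order: J3 → J2 → J4 → J1


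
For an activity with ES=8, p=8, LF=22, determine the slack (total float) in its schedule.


EF = ES + duration = 8 + 8 = 16
LS = LF - duration = 22 - 8 = 14
Total Float = LF - EF = 22 - 16
(or LS - ES = 14 - 8)
= 6


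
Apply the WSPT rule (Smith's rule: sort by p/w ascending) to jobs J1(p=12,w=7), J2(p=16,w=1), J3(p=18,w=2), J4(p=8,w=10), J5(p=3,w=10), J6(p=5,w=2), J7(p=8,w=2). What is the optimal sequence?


WSPT (Smith's rule): sort by p/w ascending
  J5: p/w = 3/10 = 0.300
  J4: p/w = 8/10 = 0.800
  J1: p/w = 12/7 = 1.714
  J6: p/w = 5/2 = 2.500
  J7: p/w = 8/2 = 4.000
  J3: p/w = 18/2 = 9.000
  J2: p/w = 16/1 = 16.000
Order: J5 → J4 → J1 → J6 → J7 → J3 → J2


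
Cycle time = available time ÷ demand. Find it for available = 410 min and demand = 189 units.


Cycle time = available time / demand
= 410 / 189
= 2.17 min/unit


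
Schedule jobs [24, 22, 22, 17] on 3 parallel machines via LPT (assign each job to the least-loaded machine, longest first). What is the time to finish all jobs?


Jobs (LPT sorted): [24, 22, 22, 17]
Machines: 3
  J=24 → Machine 1 (load: 0+24=24)
  J=22 → Machine 2 (load: 0+22=22)
  J=22 → Machine 3 (load: 0+22=22)
  J=17 → Machine 2 (load: 22+17=39)
Machine loads: [24, 39, 22]
Makespan = max = 39 time units


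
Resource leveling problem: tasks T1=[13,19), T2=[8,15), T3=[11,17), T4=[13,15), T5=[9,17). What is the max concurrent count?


Check each time point for overlaps:
  t=13: 5 tasks active (T1, T2, T3, T4, T5)
Max concurrent = 5


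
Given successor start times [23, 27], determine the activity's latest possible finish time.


LF = min of all successor start times
Successors start at: [23, 27]
LF = min(23, 27)
= 23


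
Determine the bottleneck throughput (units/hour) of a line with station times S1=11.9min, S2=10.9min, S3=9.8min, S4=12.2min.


Bottleneck = longest station time
Station times: [11.9, 10.9, 9.8, 12.2]
Max = 12.2 min
Rate = 60 / 12.2
= 4.92 units/hour (bottleneck: 12.2min)


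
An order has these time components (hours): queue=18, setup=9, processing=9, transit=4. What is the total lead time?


Lead time = queue + setup + processing + transit
= 18 + 9 + 9 + 4
= 40 hours


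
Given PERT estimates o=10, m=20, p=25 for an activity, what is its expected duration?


te = (o + 4m + p) / 6
= (10 + 4×20 + 25) / 6
= (10 + 80 + 25) / 6
= 115 / 6
= 19.17


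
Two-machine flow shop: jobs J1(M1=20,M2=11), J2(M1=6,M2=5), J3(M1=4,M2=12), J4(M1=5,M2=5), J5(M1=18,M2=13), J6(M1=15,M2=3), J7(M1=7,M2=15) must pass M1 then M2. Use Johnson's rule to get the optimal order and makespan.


Johnson's rule:
Group 1 (M1≤M2, sort by M1): ['J3', 'J4', 'J7']
Group 2 (M1>M2, sort desc M2): ['J5', 'J1', 'J2', 'J6']
Sequence: J3 → J4 → J7 → J5 → J1 → J2 → J6
Makespan calculation:
  J3: M1 done=4, M2 done=16
  J4: M1 done=9, M2 done=21
  J7: M1 done=16, M2 done=36
  J5: M1 done=34, M2 done=49
  J1: M1 done=54, M2 done=65
  J2: M1 done=60, M2 done=70
  J6: M1 done=75, M2 done=78
= Sequence: J3 → J4 → J7 → J5 → J1 → J2 → J6, Makespan: 78


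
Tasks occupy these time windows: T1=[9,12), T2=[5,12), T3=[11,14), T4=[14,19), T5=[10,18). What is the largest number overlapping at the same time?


Check each time point for overlaps:
  t=11: 4 tasks active (T1, T2, T3, T5)
Max concurrent = 4


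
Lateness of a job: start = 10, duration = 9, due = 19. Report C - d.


Completion = 10 + 9 = 19
Lateness = C - d = 19 - 19
= 0


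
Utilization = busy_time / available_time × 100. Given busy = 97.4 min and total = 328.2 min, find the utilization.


Utilization = busy / total × 100
= 97.4 / 328.2 × 100
= 29.7%


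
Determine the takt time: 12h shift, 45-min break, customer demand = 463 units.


Available = 12×60 - 45 = 675 min
Takt time = 675 / 463
= 1.46 min/unit


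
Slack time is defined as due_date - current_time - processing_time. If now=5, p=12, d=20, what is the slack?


Slack = due - current_time - processing
= 20 - 5 - 12
= 3


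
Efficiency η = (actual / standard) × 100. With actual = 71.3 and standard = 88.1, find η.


Efficiency = (actual / standard) × 100
= (71.3 / 88.1) × 100
= 80.9%


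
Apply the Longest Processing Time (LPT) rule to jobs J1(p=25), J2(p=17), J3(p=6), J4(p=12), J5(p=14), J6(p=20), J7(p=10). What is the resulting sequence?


LPT: sort by longest processing time first
  J1: p=25
  J6: p=20
  J2: p=17
  J5: p=14
  J4: p=12
  J7: p=10
  J3: p=6
Order: J1 → J6 → J2 → J5 → J4 → J7 → J3


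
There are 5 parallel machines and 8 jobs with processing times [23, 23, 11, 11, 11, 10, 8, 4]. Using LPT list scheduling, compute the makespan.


Jobs (LPT sorted): [23, 23, 11, 11, 11, 10, 8, 4]
Machines: 5
  J=23 → Machine 1 (load: 0+23=23)
  J=23 → Machine 2 (load: 0+23=23)
  J=11 → Machine 3 (load: 0+11=11)
  J=11 → Machine 4 (load: 0+11=11)
  J=11 → Machine 5 (load: 0+11=11)
  J=10 → Machine 3 (load: 11+10=21)
  J=8 → Machine 4 (load: 11+8=19)
  J=4 → Machine 5 (load: 11+4=15)
Machine loads: [23, 23, 21, 19, 15]
Makespan = max = 23 time units


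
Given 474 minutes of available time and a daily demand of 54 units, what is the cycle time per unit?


Cycle time = available time / demand
= 474 / 54
= 8.78 min/unit


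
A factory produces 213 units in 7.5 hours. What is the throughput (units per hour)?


Throughput = units / time
= 213 / 7.5
= 28.4 units/hour


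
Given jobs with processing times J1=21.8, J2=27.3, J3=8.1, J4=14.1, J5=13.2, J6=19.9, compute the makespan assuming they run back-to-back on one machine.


Sequential makespan: sum all processing times
= 21.8 + 27.3 + 8.1 + 14.1 + 13.2 + 19.9
= 104.4 time units


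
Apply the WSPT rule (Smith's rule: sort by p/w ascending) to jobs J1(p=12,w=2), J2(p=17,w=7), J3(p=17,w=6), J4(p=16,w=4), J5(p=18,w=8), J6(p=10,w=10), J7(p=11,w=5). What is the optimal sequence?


WSPT (Smith's rule): sort by p/w ascending
  J6: p/w = 10/10 = 1.000
  J7: p/w = 11/5 = 2.200
  J5: p/w = 18/8 = 2.250
  J2: p/w = 17/7 = 2.429
  J3: p/w = 17/6 = 2.833
  J4: p/w = 16/4 = 4.000
  J1: p/w = 12/2 = 6.000
Order: J6 → J7 → J5 → J2 → J3 → J4 → J1


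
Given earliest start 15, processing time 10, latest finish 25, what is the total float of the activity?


EF = ES + duration = 15 + 10 = 25
LS = LF - duration = 25 - 10 = 15
Total Float = LF - EF = 25 - 25
(or LS - ES = 15 - 15)
= 0


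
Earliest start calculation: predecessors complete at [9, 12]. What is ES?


ES = max of all predecessor completion times
Predecessors: [9, 12]
ES = max(9, 12)
= 12


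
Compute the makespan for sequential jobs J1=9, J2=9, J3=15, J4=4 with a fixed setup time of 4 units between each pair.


Makespan = Σ processing + (n-1) × setup
= (9 + 9 + 15 + 4) + (4-1)×4
= 37 + 12
= 49 time units


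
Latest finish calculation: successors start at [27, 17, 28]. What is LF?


LF = min of all successor start times
Successors start at: [27, 17, 28]
LF = min(27, 17, 28)
= 17


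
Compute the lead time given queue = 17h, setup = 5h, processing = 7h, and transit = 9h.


Lead time = queue + setup + processing + transit
= 17 + 5 + 7 + 9
= 38 hours


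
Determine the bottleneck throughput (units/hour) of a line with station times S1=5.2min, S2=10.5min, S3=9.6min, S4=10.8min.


Bottleneck = longest station time
Station times: [5.2, 10.5, 9.6, 10.8]
Max = 10.8 min
Rate = 60 / 10.8
= 5.56 units/hour (bottleneck: 10.8min)


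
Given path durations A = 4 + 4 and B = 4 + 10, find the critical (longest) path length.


Path A: 4 + 4 = 8
Path B: 4 + 10 = 14
Critical path = longest = max(8, 14)
= 14 (Path B)


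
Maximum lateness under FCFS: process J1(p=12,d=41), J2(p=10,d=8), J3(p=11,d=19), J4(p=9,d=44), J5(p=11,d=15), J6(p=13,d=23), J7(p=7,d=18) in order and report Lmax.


Lateness per job (L = C - d):
  J1: C=12, d=41, L=-29
  J2: C=22, d=8, L=14
  J3: C=33, d=19, L=14
  J4: C=42, d=44, L=-2
  J5: C=53, d=15, L=38
  J6: C=66, d=23, L=43
  J7: C=73, d=18, L=55
Lmax = max(-29, 14, 14, -2, 38, 43, 55)
= 55


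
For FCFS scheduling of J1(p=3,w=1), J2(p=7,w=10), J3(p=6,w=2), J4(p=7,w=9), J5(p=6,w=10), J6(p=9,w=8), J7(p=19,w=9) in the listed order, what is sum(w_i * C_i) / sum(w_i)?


Completion times:
  J1: C=3, w×C=1×3=3
  J2: C=10, w×C=10×10=100
  J3: C=16, w×C=2×16=32
  J4: C=23, w×C=9×23=207
  J5: C=29, w×C=10×29=290
  J6: C=38, w×C=8×38=304
  J7: C=57, w×C=9×57=513
Sum w×C = 1449
Sum w = 49
Weighted avg = 1449/49
= 29.57


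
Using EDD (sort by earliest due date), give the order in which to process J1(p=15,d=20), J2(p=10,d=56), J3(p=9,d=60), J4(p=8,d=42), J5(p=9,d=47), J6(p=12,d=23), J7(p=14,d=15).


EDD: sort by earliest due date
  J7: d=15, p=14
  J1: d=20, p=15
  J6: d=23, p=12
  J4: d=42, p=8
  J5: d=47, p=9
  J2: d=56, p=10
  J3: d=60, p=9
Order: J7 → J1 → J6 → J4 → J5 → J2 → J3


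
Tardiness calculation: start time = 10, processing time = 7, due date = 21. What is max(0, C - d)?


Completion = start + processing = 10 + 7 = 17
Tardiness = max(0, C - d) = max(0, 17 - 21)
= max(0, -4)
= 0


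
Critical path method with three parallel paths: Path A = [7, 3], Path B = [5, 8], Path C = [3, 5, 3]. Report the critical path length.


Path A: 7 + 3 = 10
Path B: 5 + 8 = 13
Path C: 3 + 5 + 3 = 11
Critical path = longest = max(10, 13, 11)
= 13 (Path B)


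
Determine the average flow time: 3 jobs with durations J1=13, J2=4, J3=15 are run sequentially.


Completion times:
  J1: completes at 13
  J2: completes at 17
  J3: completes at 32
Sum = 62
Average = 62/3
= 20.67


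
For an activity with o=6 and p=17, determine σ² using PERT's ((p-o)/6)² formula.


σ² = ((p - o) / 6)² = (p - o)² / 36
= (17 - 6)² / 36
= 11² / 36
= 121 / 36
= 3.3611


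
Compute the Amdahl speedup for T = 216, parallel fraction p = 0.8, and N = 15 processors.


Amdahl's law: T_p = T × ((1-p) + p/N)
= 216 × ((1-0.8) + 0.8/15)
= 216 × (0.20 + 0.0533)
= 216 × 0.2533
= 54.72
Speedup = 216/54.72
= 3.95×


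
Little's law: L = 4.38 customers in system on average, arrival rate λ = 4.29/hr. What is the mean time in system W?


Little's law: L = λW → W = L / λ
= 4.38 / 4.29
= 1.02 hours


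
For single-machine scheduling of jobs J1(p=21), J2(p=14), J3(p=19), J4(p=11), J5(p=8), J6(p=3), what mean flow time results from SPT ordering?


SPT order: J6 → J5 → J4 → J2 → J3 → J1
Completion times:
  J6: C=3
  J5: C=11
  J4: C=22
  J2: C=36
  J3: C=55
  J1: C=76
Sum = 203, n = 6
Mean flow = 203/6
= 33.83


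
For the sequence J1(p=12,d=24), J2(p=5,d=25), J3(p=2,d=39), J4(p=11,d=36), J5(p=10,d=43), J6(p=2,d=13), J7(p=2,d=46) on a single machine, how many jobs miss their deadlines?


Completion vs due date:
  J1: C=12, d=24 → on time
  J2: C=17, d=25 → on time
  J3: C=19, d=39 → on time
  J4: C=30, d=36 → on time
  J5: C=40, d=43 → on time
  J6: C=42, d=13 → TARDY
  J7: C=44, d=46 → on time
Tardy jobs: J6
Count = 1


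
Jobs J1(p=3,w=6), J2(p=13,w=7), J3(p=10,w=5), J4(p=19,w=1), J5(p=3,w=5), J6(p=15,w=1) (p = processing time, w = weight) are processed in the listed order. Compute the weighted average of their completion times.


Completion times:
  J1: C=3, w×C=6×3=18
  J2: C=16, w×C=7×16=112
  J3: C=26, w×C=5×26=130
  J4: C=45, w×C=1×45=45
  J5: C=48, w×C=5×48=240
  J6: C=63, w×C=1×63=63
Sum w×C = 608
Sum w = 25
Weighted avg = 608/25
= 24.32


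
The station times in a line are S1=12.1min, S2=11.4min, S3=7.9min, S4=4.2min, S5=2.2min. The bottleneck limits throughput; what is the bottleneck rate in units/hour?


Bottleneck = longest station time
Station times: [12.1, 11.4, 7.9, 4.2, 2.2]
Max = 12.1 min
Rate = 60 / 12.1
= 4.96 units/hour (bottleneck: 12.1min)


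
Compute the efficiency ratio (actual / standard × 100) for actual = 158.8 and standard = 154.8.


Efficiency = (actual / standard) × 100
= (158.8 / 154.8) × 100
= 102.6%


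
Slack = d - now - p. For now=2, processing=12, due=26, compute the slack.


Slack = due - current_time - processing
= 26 - 2 - 12
= 12


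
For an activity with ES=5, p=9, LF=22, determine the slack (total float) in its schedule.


EF = ES + duration = 5 + 9 = 14
LS = LF - duration = 22 - 9 = 13
Total Float = LF - EF = 22 - 14
(or LS - ES = 13 - 5)
= 8


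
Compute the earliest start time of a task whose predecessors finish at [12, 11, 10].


ES = max of all predecessor completion times
Predecessors: [12, 11, 10]
ES = max(12, 11, 10)
= 12


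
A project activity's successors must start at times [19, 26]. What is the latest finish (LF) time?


LF = min of all successor start times
Successors start at: [19, 26]
LF = min(19, 26)
= 19


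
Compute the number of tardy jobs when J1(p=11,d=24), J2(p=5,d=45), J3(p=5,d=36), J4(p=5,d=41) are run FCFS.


Completion vs due date:
  J1: C=11, d=24 → on time
  J2: C=16, d=45 → on time
  J3: C=21, d=36 → on time
  J4: C=26, d=41 → on time
Tardy jobs: none
Count = 0


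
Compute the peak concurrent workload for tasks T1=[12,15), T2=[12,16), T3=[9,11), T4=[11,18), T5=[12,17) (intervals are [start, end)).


Check each time point for overlaps:
  t=12: 4 tasks active (T1, T2, T4, T5)
Max concurrent = 4


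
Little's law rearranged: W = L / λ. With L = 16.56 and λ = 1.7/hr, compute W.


Little's law: L = λW → W = L / λ
= 16.56 / 1.7
= 9.74 hours


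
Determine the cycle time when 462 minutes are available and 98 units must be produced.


Cycle time = available time / demand
= 462 / 98
= 4.71 min/unit


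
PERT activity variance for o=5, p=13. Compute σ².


σ² = ((p - o) / 6)² = (p - o)² / 36
= (13 - 5)² / 36
= 8² / 36
= 64 / 36
= 1.7778


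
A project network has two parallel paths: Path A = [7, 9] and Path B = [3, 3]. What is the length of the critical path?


Path A: 7 + 9 = 16
Path B: 3 + 3 = 6
Critical path = longest = max(16, 6)
= 16 (Path A)


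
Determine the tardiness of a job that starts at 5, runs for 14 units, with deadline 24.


Completion = start + processing = 5 + 14 = 19
Tardiness = max(0, C - d) = max(0, 19 - 24)
= max(0, -5)
= 0


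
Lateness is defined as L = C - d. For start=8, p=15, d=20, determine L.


Completion = 8 + 15 = 23
Lateness = C - d = 23 - 20
= 3


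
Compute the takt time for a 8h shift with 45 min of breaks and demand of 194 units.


Available = 8×60 - 45 = 435 min
Takt time = 435 / 194
= 2.24 min/unit


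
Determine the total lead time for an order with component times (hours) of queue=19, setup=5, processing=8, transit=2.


Lead time = queue + setup + processing + transit
= 19 + 5 + 8 + 2
= 34 hours


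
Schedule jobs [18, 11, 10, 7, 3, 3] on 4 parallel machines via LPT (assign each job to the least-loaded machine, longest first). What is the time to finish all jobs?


Jobs (LPT sorted): [18, 11, 10, 7, 3, 3]
Machines: 4
  J=18 → Machine 1 (load: 0+18=18)
  J=11 → Machine 2 (load: 0+11=11)
  J=10 → Machine 3 (load: 0+10=10)
  J=7 → Machine 4 (load: 0+7=7)
  J=3 → Machine 4 (load: 7+3=10)
  J=3 → Machine 3 (load: 10+3=13)
Machine loads: [18, 11, 13, 10]
Makespan = max = 18 time units


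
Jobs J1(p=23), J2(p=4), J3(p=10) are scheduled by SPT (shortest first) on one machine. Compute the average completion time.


SPT order: J2 → J3 → J1
Completion times:
  J2: C=4
  J3: C=14
  J1: C=37
Sum = 55, n = 3
Mean flow = 55/3
= 18.33


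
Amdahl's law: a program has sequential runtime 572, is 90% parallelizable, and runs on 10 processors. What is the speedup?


Amdahl's law: T_p = T × ((1-p) + p/N)
= 572 × ((1-0.9) + 0.9/10)
= 572 × (0.10 + 0.0900)
= 572 × 0.1900
= 108.68
Speedup = 572/108.68
= 5.26×


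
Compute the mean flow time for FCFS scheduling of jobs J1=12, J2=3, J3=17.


Completion times:
  J1: completes at 12
  J2: completes at 15
  J3: completes at 32
Sum = 59
Average = 59/3
= 19.67


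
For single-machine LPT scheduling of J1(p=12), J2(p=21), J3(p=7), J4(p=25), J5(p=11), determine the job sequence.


LPT: sort by longest processing time first
  J4: p=25
  J2: p=21
  J1: p=12
  J5: p=11
  J3: p=7
Order: J4 → J2 → J1 → J5 → J3


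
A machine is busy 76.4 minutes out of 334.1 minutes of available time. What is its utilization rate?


Utilization = busy / total × 100
= 76.4 / 334.1 × 100
= 22.9%


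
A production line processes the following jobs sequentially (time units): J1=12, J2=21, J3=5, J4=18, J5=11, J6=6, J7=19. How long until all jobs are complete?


Sequential makespan: sum all processing times
= 12 + 21 + 5 + 18 + 11 + 6 + 19
= 92 time units


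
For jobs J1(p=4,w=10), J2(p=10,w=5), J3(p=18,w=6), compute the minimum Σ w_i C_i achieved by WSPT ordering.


WSPT order (by p/w): J1 → J2 → J3
  J1: C=4, w·C=10×4=40
  J2: C=14, w·C=5×14=70
  J3: C=32, w·C=6×32=192
Σ w·C = 302
= 302


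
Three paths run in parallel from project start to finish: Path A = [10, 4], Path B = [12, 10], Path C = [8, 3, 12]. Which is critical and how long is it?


Path A: 10 + 4 = 14
Path B: 12 + 10 = 22
Path C: 8 + 3 + 12 = 23
Critical path = longest = max(14, 22, 23)
= 23 (Path C)


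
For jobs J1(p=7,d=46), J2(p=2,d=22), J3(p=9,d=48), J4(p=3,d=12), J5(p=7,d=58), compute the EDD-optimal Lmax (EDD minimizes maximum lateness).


EDD order: J4 → J2 → J1 → J3 → J5
Completion and lateness:
  J4: C=3, d=12, L=3-12=-9
  J2: C=5, d=22, L=5-22=-17
  J1: C=12, d=46, L=12-46=-34
  J3: C=21, d=48, L=21-48=-27
  J5: C=28, d=58, L=28-58=-30
Lmax = max(-9, -17, -34, -27, -30)
= -9


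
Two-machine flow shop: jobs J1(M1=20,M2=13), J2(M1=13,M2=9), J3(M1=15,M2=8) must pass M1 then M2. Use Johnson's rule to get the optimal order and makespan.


Johnson's rule:
Group 1 (M1≤M2, sort by M1): []
Group 2 (M1>M2, sort desc M2): ['J1', 'J2', 'J3']
Sequence: J1 → J2 → J3
Makespan calculation:
  J1: M1 done=20, M2 done=33
  J2: M1 done=33, M2 done=42
  J3: M1 done=48, M2 done=56
= Sequence: J1 → J2 → J3, Makespan: 56


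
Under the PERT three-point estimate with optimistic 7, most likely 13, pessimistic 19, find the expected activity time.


te = (o + 4m + p) / 6
= (7 + 4×13 + 19) / 6
= (7 + 52 + 19) / 6
= 78 / 6
= 13.00


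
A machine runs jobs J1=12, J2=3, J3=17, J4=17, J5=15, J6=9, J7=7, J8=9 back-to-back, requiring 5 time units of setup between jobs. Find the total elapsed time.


Makespan = Σ processing + (n-1) × setup
= (12 + 3 + 17 + 17 + 15 + 9 + 7 + 9) + (8-1)×5
= 89 + 35
= 124 time units


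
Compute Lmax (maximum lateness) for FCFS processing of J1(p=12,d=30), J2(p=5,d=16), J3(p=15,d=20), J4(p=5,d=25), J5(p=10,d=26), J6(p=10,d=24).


Lateness per job (L = C - d):
  J1: C=12, d=30, L=-18
  J2: C=17, d=16, L=1
  J3: C=32, d=20, L=12
  J4: C=37, d=25, L=12
  J5: C=47, d=26, L=21
  J6: C=57, d=24, L=33
Lmax = max(-18, 1, 12, 12, 21, 33)
= 33


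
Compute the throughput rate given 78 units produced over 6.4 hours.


Throughput = units / time
= 78 / 6.4
= 12.2 units/hour


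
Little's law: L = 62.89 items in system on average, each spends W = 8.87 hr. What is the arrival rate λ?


Little's law: L = λW → λ = L / W
= 62.89 / 8.87
= 7.09 per hour


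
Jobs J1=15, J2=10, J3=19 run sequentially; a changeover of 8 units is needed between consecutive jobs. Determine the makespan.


Makespan = Σ processing + (n-1) × setup
= (15 + 10 + 19) + (3-1)×8
= 44 + 16
= 60 time units


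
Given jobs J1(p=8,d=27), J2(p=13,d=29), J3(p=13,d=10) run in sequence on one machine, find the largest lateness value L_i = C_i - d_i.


Lateness per job (L = C - d):
  J1: C=8, d=27, L=-19
  J2: C=21, d=29, L=-8
  J3: C=34, d=10, L=24
Lmax = max(-19, -8, 24)
= 24


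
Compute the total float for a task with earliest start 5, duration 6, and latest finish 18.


EF = ES + duration = 5 + 6 = 11
LS = LF - duration = 18 - 6 = 12
Total Float = LF - EF = 18 - 11
(or LS - ES = 12 - 5)
= 7


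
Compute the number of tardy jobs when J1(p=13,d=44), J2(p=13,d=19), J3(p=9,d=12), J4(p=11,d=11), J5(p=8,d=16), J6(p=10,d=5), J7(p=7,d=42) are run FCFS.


Completion vs due date:
  J1: C=13, d=44 → on time
  J2: C=26, d=19 → TARDY
  J3: C=35, d=12 → TARDY
  J4: C=46, d=11 → TARDY
  J5: C=54, d=16 → TARDY
  J6: C=64, d=5 → TARDY
  J7: C=71, d=42 → TARDY
Tardy jobs: J2, J3, J4, J5, J6, J7
Count = 6


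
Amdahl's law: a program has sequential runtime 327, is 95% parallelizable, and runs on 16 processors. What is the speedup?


Amdahl's law: T_p = T × ((1-p) + p/N)
= 327 × ((1-0.95) + 0.95/16)
= 327 × (0.05 + 0.0594)
= 327 × 0.1094
= 35.77
Speedup = 327/35.77
= 9.14×


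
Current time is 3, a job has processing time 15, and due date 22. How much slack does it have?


Slack = due - current_time - processing
= 22 - 3 - 15
= 4


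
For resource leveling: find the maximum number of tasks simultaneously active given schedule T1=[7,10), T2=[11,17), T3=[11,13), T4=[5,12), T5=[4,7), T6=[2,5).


Check each time point for overlaps:
  t=11: 3 tasks active (T2, T3, T4)
Max concurrent = 3


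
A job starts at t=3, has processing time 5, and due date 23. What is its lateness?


Completion = 3 + 5 = 8
Lateness = C - d = 8 - 23
= -15


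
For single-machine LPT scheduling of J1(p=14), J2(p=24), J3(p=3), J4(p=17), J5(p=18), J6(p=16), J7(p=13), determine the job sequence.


LPT: sort by longest processing time first
  J2: p=24
  J5: p=18
  J4: p=17
  J6: p=16
  J1: p=14
  J7: p=13
  J3: p=3
Order: J2 → J5 → J4 → J6 → J1 → J7 → J3


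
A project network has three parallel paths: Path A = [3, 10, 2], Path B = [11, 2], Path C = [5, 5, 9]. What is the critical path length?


Path A: 3 + 10 + 2 = 15
Path B: 11 + 2 = 13
Path C: 5 + 5 + 9 = 19
Critical path = longest = max(15, 13, 19)
= 19 (Path C)


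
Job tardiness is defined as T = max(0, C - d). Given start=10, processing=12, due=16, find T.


Completion = start + processing = 10 + 12 = 22
Tardiness = max(0, C - d) = max(0, 22 - 16)
= max(0, 6)
= 6


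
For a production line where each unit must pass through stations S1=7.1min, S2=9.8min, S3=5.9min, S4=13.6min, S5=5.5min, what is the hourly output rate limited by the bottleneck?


Bottleneck = longest station time
Station times: [7.1, 9.8, 5.9, 13.6, 5.5]
Max = 13.6 min
Rate = 60 / 13.6
= 4.41 units/hour (bottleneck: 13.6min)


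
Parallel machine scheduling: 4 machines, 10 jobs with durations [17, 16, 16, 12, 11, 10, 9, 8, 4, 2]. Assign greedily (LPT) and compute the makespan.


Jobs (LPT sorted): [17, 16, 16, 12, 11, 10, 9, 8, 4, 2]
Machines: 4
  J=17 → Machine 1 (load: 0+17=17)
  J=16 → Machine 2 (load: 0+16=16)
  J=16 → Machine 3 (load: 0+16=16)
  J=12 → Machine 4 (load: 0+12=12)
  J=11 → Machine 4 (load: 12+11=23)
  J=10 → Machine 2 (load: 16+10=26)
  J=9 → Machine 3 (load: 16+9=25)
  J=8 → Machine 1 (load: 17+8=25)
  J=4 → Machine 4 (load: 23+4=27)
  J=2 → Machine 1 (load: 25+2=27)
Machine loads: [27, 26, 25, 27]
Makespan = max = 27 time units


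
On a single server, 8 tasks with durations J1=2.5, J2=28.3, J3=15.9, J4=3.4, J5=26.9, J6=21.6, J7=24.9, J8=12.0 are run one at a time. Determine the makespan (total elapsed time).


Sequential makespan: sum all processing times
= 2.5 + 28.3 + 15.9 + 3.4 + 26.9 + 21.6 + 24.9 + 12.0
= 135.5 time units


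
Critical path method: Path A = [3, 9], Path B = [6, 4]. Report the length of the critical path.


Path A: 3 + 9 = 12
Path B: 6 + 4 = 10
Critical path = longest = max(12, 10)
= 12 (Path A)


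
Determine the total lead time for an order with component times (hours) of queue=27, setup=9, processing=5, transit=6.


Lead time = queue + setup + processing + transit
= 27 + 9 + 5 + 6
= 47 hours


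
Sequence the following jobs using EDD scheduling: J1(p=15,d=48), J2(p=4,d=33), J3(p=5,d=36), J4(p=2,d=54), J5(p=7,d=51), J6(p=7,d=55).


EDD: sort by earliest due date
  J2: d=33, p=4
  J3: d=36, p=5
  J1: d=48, p=15
  J5: d=51, p=7
  J4: d=54, p=2
  J6: d=55, p=7
Order: J2 → J3 → J1 → J5 → J4 → J6


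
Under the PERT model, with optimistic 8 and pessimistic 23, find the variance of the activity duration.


σ² = ((p - o) / 6)² = (p - o)² / 36
= (23 - 8)² / 36
= 15² / 36
= 225 / 36
= 6.2500


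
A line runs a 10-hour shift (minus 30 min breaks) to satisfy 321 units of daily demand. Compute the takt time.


Available = 10×60 - 30 = 570 min
Takt time = 570 / 321
= 1.78 min/unit


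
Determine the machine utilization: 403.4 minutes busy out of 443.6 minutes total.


Utilization = busy / total × 100
= 403.4 / 443.6 × 100
= 90.9%


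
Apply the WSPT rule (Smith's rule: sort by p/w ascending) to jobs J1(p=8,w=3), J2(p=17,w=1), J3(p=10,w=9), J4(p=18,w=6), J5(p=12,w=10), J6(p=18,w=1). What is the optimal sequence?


WSPT (Smith's rule): sort by p/w ascending
  J3: p/w = 10/9 = 1.111
  J5: p/w = 12/10 = 1.200
  J1: p/w = 8/3 = 2.667
  J4: p/w = 18/6 = 3.000
  J2: p/w = 17/1 = 17.000
  J6: p/w = 18/1 = 18.000
Order: J3 → J5 → J1 → J4 → J2 → J6


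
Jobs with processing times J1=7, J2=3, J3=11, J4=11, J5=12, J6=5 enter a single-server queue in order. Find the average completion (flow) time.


Completion times:
  J1: completes at 7
  J2: completes at 10
  J3: completes at 21
  J4: completes at 32
  J5: completes at 44
  J6: completes at 49
Sum = 163
Average = 163/6
= 27.17


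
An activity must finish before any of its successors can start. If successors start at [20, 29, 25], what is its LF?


LF = min of all successor start times
Successors start at: [20, 29, 25]
LF = min(20, 29, 25)
= 20


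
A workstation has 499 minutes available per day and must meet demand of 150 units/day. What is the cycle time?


Cycle time = available time / demand
= 499 / 150
= 3.33 min/unit


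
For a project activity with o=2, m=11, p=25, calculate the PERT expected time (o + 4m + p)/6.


te = (o + 4m + p) / 6
= (2 + 4×11 + 25) / 6
= (2 + 44 + 25) / 6
= 71 / 6
= 11.83


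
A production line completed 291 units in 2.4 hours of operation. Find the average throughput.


Throughput = units / time
= 291 / 2.4
= 121.2 units/hour


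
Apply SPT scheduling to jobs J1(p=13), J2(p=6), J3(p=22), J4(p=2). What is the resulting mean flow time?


SPT order: J4 → J2 → J1 → J3
Completion times:
  J4: C=2
  J2: C=8
  J1: C=21
  J3: C=43
Sum = 74, n = 4
Mean flow = 74/4
= 18.50


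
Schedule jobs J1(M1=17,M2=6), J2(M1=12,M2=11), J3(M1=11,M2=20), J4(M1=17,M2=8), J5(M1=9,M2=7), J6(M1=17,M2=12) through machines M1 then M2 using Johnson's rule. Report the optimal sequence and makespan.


Johnson's rule:
Group 1 (M1≤M2, sort by M1): ['J3']
Group 2 (M1>M2, sort desc M2): ['J6', 'J2', 'J4', 'J5', 'J1']
Sequence: J3 → J6 → J2 → J4 → J5 → J1
Makespan calculation:
  J3: M1 done=11, M2 done=31
  J6: M1 done=28, M2 done=43
  J2: M1 done=40, M2 done=54
  J4: M1 done=57, M2 done=65
  J5: M1 done=66, M2 done=73
  J1: M1 done=83, M2 done=89
= Sequence: J3 → J6 → J2 → J4 → J5 → J1, Makespan: 89


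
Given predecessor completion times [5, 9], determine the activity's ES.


ES = max of all predecessor completion times
Predecessors: [5, 9]
ES = max(5, 9)
= 9


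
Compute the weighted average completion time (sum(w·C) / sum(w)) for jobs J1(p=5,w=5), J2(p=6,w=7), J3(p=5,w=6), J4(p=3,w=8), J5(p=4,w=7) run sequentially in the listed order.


Completion times:
  J1: C=5, w×C=5×5=25
  J2: C=11, w×C=7×11=77
  J3: C=16, w×C=6×16=96
  J4: C=19, w×C=8×19=152
  J5: C=23, w×C=7×23=161
Sum w×C = 511
Sum w = 33
Weighted avg = 511/33
= 15.48


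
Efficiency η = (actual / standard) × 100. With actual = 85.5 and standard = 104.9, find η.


Efficiency = (actual / standard) × 100
= (85.5 / 104.9) × 100
= 81.5%


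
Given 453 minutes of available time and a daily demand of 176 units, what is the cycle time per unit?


Cycle time = available time / demand
= 453 / 176
= 2.57 min/unit


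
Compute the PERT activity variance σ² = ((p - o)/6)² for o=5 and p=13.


σ² = ((p - o) / 6)² = (p - o)² / 36
= (13 - 5)² / 36
= 8² / 36
= 64 / 36
= 1.7778


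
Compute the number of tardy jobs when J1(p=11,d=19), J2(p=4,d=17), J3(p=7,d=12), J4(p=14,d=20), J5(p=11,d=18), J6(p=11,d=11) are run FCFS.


Completion vs due date:
  J1: C=11, d=19 → on time
  J2: C=15, d=17 → on time
  J3: C=22, d=12 → TARDY
  J4: C=36, d=20 → TARDY
  J5: C=47, d=18 → TARDY
  J6: C=58, d=11 → TARDY
Tardy jobs: J3, J4, J5, J6
Count = 4
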